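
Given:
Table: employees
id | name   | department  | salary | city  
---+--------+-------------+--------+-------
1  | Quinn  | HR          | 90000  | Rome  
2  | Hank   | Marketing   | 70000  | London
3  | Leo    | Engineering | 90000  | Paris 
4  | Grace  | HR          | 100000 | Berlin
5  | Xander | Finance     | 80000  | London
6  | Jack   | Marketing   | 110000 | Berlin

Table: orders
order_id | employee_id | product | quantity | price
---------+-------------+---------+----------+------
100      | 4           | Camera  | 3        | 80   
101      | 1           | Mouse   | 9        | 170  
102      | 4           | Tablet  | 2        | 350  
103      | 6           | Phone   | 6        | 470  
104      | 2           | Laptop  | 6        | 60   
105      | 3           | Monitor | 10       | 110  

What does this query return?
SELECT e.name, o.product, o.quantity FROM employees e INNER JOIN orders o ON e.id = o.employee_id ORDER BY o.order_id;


Joining employees.id = orders.employee_id:
  employee Grace (id=4) -> order Camera
  employee Quinn (id=1) -> order Mouse
  employee Grace (id=4) -> order Tablet
  employee Jack (id=6) -> order Phone
  employee Hank (id=2) -> order Laptop
  employee Leo (id=3) -> order Monitor


6 rows:
Grace, Camera, 3
Quinn, Mouse, 9
Grace, Tablet, 2
Jack, Phone, 6
Hank, Laptop, 6
Leo, Monitor, 10


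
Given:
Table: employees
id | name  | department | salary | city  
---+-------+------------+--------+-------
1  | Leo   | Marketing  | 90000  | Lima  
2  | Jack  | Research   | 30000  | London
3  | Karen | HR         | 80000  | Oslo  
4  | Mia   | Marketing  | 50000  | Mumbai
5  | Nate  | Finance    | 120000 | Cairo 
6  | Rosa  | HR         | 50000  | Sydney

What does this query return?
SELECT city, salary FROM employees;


Projecting columns: city, salary

6 rows:
Lima, 90000
London, 30000
Oslo, 80000
Mumbai, 50000
Cairo, 120000
Sydney, 50000


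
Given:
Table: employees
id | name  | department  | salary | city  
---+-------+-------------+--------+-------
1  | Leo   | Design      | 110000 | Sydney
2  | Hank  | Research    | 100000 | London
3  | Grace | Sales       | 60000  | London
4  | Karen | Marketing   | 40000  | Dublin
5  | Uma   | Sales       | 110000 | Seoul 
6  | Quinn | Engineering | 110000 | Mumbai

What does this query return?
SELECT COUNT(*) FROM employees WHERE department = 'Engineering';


Counting rows where department = 'Engineering'
  Quinn -> MATCH


1


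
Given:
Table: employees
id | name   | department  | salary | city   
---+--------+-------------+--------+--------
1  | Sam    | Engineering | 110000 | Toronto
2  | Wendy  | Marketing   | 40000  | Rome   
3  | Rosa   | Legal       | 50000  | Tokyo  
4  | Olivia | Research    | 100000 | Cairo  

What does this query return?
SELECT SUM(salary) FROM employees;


SUM(salary) = 110000 + 40000 + 50000 + 100000 = 300000

300000


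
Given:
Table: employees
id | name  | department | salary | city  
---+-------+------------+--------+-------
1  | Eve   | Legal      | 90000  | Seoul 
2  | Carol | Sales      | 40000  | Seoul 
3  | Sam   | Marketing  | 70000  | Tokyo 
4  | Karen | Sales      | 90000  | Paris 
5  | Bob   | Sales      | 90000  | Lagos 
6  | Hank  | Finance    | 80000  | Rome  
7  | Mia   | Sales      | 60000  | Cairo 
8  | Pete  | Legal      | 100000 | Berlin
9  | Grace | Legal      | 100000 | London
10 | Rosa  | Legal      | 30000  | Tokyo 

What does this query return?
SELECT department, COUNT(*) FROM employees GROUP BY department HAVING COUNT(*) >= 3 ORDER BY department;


Groups with count >= 3:
  Legal: 4 -> PASS
  Sales: 4 -> PASS
  Finance: 1 -> filtered out
  Marketing: 1 -> filtered out


2 groups:
Legal, 4
Sales, 4


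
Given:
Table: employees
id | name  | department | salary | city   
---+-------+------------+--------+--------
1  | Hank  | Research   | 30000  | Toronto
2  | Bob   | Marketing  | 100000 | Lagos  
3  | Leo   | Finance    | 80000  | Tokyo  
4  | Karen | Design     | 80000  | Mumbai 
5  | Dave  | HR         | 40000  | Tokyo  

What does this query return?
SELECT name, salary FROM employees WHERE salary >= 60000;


Filtering: salary >= 60000
Matching: 3 rows

3 rows:
Bob, 100000
Leo, 80000
Karen, 80000


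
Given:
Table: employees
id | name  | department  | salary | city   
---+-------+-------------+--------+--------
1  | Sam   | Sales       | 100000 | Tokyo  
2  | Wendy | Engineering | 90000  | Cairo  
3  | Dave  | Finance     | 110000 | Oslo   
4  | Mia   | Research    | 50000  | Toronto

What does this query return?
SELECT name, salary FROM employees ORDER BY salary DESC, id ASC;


Sorting by salary DESC, then id ASC for ties

4 rows:
Dave, 110000
Sam, 100000
Wendy, 90000
Mia, 50000


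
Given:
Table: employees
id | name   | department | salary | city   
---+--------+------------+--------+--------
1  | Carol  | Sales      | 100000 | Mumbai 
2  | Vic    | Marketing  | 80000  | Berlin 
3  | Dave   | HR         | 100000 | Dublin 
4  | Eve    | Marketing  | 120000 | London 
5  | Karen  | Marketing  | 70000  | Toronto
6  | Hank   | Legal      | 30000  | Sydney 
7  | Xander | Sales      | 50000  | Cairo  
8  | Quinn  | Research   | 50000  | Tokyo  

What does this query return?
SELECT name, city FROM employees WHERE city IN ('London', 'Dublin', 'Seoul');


Filtering: city IN ('London', 'Dublin', 'Seoul')
Matching: 2 rows

2 rows:
Dave, Dublin
Eve, London


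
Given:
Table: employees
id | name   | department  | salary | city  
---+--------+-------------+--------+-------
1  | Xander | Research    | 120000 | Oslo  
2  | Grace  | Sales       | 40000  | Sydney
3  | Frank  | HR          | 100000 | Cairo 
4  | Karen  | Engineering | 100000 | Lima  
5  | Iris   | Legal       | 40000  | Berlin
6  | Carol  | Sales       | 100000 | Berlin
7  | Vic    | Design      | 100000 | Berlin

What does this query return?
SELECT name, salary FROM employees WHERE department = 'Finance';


Filtering: department = 'Finance'
Matching rows: 0

Empty result set (0 rows)


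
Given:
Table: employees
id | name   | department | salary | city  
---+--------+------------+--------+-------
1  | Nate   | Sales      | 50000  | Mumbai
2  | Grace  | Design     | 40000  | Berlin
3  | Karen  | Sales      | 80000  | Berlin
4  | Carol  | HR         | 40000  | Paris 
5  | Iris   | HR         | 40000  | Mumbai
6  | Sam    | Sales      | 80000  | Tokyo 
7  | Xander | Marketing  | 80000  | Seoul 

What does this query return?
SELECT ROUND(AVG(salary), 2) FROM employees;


SUM(salary) = 410000
COUNT = 7
ROUND(AVG, 2) = ROUND(410000 / 7, 2) = 58571.43

58571.43


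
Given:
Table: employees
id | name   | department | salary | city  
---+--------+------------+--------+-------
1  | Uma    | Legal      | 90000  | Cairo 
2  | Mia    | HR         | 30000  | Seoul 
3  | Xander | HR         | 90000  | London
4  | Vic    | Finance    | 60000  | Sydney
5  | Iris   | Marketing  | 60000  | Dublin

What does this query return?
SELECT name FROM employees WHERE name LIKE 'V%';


LIKE 'V%' matches names starting with 'V'
Matching: 1

1 rows:
Vic


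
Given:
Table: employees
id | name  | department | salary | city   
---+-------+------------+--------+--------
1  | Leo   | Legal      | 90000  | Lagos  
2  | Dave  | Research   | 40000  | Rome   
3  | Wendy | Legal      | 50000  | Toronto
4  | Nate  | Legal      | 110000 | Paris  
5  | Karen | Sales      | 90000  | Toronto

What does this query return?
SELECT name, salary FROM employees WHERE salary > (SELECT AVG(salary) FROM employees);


Subquery: AVG(salary) = 76000.0
Filtering: salary > 76000.0
  Leo (90000) -> MATCH
  Nate (110000) -> MATCH
  Karen (90000) -> MATCH


3 rows:
Leo, 90000
Nate, 110000
Karen, 90000


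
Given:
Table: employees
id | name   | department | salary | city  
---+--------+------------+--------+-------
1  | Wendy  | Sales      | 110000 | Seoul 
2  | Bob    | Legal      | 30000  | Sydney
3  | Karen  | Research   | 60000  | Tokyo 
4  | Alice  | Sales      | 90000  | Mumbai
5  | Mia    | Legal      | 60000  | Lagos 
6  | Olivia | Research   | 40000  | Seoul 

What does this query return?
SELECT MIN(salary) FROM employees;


Salaries: 110000, 30000, 60000, 90000, 60000, 40000
MIN = 30000

30000


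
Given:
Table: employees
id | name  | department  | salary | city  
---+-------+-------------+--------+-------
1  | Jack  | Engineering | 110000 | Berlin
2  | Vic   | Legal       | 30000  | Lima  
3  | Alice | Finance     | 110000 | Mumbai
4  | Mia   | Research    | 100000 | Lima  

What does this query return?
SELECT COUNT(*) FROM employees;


COUNT(*) counts all rows

4


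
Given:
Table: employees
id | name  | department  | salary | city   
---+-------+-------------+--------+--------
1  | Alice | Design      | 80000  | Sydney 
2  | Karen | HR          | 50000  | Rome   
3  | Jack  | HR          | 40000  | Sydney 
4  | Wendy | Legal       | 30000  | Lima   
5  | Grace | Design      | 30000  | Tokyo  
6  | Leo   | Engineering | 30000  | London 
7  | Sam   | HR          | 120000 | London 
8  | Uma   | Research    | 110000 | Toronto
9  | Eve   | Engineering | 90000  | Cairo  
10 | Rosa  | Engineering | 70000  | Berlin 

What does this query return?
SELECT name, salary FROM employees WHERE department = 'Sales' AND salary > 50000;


Filtering: department = 'Sales' AND salary > 50000
Matching: 0 rows

Empty result set (0 rows)


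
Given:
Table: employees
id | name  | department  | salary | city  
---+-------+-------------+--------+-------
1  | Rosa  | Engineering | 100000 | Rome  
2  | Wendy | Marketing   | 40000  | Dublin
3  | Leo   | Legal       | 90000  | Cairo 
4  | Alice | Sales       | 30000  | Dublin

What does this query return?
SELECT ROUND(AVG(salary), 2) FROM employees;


SUM(salary) = 260000
COUNT = 4
ROUND(AVG, 2) = ROUND(260000 / 4, 2) = 65000.0

65000.0


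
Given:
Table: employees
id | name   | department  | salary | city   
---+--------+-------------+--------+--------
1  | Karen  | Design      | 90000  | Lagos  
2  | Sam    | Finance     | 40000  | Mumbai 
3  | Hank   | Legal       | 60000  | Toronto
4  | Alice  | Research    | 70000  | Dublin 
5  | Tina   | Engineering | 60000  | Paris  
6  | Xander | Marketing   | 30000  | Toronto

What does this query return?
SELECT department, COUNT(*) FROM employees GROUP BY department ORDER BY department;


Assigning each row to its department group:
  Karen -> Design
  Sam -> Finance
  Hank -> Legal
  Alice -> Research
  Tina -> Engineering
  Xander -> Marketing


6 groups:
Design, 1
Engineering, 1
Finance, 1
Legal, 1
Marketing, 1
Research, 1


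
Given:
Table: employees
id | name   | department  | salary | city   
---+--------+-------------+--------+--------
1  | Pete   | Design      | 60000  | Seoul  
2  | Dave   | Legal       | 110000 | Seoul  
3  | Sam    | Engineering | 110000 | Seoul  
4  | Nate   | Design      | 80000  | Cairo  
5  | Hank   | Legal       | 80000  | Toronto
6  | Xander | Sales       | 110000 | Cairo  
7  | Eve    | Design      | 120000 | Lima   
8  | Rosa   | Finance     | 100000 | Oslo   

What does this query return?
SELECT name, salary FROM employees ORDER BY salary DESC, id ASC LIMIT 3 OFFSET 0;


Sort by salary DESC (id ASC tiebreak), then skip 0 and take 3
Rows 1 through 3

3 rows:
Eve, 120000
Dave, 110000
Sam, 110000


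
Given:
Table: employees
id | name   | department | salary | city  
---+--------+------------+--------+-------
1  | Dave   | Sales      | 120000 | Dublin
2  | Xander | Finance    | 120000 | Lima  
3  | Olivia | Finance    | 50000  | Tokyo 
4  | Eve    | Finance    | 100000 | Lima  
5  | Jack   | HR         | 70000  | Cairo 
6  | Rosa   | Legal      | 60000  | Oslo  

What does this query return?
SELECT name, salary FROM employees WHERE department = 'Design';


Filtering: department = 'Design'
Matching rows: 0

Empty result set (0 rows)


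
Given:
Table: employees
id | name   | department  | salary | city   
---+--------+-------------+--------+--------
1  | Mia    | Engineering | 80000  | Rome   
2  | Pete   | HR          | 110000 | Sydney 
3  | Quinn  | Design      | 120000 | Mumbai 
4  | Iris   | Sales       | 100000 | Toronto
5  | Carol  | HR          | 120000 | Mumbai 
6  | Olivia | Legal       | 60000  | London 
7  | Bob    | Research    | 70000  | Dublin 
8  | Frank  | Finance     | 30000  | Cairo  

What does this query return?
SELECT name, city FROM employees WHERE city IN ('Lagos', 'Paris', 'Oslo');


Filtering: city IN ('Lagos', 'Paris', 'Oslo')
Matching: 0 rows

Empty result set (0 rows)


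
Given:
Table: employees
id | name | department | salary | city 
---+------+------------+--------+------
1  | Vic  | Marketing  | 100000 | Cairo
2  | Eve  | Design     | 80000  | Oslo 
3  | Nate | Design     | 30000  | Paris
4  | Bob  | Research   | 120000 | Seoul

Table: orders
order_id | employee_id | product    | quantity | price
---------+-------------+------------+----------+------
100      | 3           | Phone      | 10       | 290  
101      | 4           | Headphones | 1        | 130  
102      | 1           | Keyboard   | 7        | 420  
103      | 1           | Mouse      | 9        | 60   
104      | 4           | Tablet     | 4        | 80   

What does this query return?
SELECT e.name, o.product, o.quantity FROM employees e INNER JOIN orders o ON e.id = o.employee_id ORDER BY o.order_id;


Joining employees.id = orders.employee_id:
  employee Nate (id=3) -> order Phone
  employee Bob (id=4) -> order Headphones
  employee Vic (id=1) -> order Keyboard
  employee Vic (id=1) -> order Mouse
  employee Bob (id=4) -> order Tablet


5 rows:
Nate, Phone, 10
Bob, Headphones, 1
Vic, Keyboard, 7
Vic, Mouse, 9
Bob, Tablet, 4


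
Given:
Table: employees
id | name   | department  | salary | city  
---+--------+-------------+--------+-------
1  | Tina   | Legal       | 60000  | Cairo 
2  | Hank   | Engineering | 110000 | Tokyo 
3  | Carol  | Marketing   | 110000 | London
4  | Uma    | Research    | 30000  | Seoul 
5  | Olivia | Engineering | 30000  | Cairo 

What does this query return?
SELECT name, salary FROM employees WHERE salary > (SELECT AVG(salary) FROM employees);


Subquery: AVG(salary) = 68000.0
Filtering: salary > 68000.0
  Hank (110000) -> MATCH
  Carol (110000) -> MATCH


2 rows:
Hank, 110000
Carol, 110000


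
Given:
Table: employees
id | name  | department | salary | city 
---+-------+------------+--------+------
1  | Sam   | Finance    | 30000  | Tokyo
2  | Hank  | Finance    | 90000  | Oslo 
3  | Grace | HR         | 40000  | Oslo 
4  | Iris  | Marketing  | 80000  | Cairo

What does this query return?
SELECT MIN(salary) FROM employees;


Salaries: 30000, 90000, 40000, 80000
MIN = 30000

30000


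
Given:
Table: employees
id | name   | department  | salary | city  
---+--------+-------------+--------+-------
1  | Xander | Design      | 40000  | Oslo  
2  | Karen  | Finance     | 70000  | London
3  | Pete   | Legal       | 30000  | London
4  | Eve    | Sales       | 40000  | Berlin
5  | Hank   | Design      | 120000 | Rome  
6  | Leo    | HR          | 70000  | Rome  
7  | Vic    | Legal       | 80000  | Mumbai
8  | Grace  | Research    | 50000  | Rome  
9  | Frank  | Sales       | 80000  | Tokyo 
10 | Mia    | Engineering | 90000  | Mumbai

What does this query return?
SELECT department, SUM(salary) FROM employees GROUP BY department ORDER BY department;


Summing salary within each department:
  Design: 40000 + 120000 = 160000
  Engineering: 90000 = 90000
  Finance: 70000 = 70000
  HR: 70000 = 70000
  Legal: 30000 + 80000 = 110000
  Research: 50000 = 50000
  Sales: 40000 + 80000 = 120000


7 groups:
Design, 160000
Engineering, 90000
Finance, 70000
HR, 70000
Legal, 110000
Research, 50000
Sales, 120000


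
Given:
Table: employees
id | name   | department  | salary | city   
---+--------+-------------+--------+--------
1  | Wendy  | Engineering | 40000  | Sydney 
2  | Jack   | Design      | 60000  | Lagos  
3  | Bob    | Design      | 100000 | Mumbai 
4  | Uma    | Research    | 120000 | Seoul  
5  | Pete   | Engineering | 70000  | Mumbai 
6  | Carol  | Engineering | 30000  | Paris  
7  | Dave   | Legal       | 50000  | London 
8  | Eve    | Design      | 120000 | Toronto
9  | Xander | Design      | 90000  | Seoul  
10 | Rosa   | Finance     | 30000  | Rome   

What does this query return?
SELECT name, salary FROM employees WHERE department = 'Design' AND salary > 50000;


Filtering: department = 'Design' AND salary > 50000
Matching: 4 rows

4 rows:
Jack, 60000
Bob, 100000
Eve, 120000
Xander, 90000


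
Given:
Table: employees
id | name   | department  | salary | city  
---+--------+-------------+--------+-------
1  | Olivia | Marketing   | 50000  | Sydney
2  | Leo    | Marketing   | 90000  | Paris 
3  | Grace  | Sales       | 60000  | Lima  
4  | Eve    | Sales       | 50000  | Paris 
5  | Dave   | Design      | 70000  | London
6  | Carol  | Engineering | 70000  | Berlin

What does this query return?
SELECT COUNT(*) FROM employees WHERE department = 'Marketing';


Counting rows where department = 'Marketing'
  Olivia -> MATCH
  Leo -> MATCH


2


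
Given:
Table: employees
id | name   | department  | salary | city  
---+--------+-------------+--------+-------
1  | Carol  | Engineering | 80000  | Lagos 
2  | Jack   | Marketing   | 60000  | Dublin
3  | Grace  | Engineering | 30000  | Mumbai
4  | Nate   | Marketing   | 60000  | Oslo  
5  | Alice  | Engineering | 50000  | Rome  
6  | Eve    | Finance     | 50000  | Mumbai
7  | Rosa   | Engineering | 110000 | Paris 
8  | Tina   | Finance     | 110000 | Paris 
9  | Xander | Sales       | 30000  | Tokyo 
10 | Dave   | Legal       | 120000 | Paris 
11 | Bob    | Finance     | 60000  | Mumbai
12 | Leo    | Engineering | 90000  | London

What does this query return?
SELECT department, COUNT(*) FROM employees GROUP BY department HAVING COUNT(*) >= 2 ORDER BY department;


Groups with count >= 2:
  Engineering: 5 -> PASS
  Finance: 3 -> PASS
  Marketing: 2 -> PASS
  Legal: 1 -> filtered out
  Sales: 1 -> filtered out


3 groups:
Engineering, 5
Finance, 3
Marketing, 2


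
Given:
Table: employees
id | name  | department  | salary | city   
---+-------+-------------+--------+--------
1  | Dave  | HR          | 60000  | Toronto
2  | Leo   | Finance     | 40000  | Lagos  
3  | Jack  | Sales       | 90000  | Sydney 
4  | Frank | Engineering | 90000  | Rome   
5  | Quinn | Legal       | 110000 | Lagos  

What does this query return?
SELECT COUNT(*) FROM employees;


COUNT(*) counts all rows

5


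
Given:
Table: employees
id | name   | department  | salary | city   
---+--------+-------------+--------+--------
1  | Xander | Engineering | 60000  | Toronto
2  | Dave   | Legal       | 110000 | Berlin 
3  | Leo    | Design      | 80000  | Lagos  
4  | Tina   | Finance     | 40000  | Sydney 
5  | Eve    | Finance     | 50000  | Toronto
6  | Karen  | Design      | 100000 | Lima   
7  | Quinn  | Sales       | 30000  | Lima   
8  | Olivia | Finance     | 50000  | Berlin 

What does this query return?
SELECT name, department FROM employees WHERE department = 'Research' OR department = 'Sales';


Filtering: department = 'Research' OR 'Sales'
Matching: 1 rows

1 rows:
Quinn, Sales


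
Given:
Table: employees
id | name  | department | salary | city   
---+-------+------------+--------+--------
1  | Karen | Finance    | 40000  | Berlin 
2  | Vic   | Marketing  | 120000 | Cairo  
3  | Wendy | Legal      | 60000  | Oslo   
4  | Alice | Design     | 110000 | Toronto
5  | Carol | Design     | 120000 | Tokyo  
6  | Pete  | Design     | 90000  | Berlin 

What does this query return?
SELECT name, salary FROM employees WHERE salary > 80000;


Filtering: salary > 80000
Matching: 4 rows

4 rows:
Vic, 120000
Alice, 110000
Carol, 120000
Pete, 90000


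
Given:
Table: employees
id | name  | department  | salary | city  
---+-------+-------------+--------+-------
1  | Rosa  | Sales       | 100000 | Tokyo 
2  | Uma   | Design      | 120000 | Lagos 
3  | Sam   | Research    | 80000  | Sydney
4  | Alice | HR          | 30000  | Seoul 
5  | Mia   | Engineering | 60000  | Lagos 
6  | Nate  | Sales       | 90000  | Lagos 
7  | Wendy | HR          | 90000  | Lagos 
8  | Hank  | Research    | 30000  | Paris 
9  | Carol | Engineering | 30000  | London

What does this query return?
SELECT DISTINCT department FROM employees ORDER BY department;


All 'department' values (row order): Sales, Design, Research, HR, Engineering, Sales, HR, Research, Engineering
Removing duplicates leaves 5 unique value(s).

5 values:
Design
Engineering
HR
Research
Sales


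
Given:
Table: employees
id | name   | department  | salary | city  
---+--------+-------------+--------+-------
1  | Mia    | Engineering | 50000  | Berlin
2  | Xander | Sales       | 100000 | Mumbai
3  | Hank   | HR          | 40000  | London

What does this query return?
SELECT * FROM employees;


SELECT * returns all 3 rows with all columns

3 rows:
1, Mia, Engineering, 50000, Berlin
2, Xander, Sales, 100000, Mumbai
3, Hank, HR, 40000, London


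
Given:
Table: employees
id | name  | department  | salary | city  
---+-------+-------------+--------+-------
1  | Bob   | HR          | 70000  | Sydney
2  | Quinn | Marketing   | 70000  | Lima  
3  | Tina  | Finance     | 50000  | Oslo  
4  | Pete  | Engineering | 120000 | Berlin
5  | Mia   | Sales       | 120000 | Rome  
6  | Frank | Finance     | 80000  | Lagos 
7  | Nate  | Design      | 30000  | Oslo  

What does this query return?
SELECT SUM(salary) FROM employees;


SUM(salary) = 70000 + 70000 + 50000 + 120000 + 120000 + 80000 + 30000 = 540000

540000


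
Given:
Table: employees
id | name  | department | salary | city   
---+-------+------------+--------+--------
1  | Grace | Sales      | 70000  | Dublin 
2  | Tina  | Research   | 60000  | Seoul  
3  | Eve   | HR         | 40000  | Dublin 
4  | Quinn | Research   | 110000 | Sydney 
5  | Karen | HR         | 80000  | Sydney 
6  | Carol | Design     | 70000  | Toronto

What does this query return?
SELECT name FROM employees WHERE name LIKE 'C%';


LIKE 'C%' matches names starting with 'C'
Matching: 1

1 rows:
Carol


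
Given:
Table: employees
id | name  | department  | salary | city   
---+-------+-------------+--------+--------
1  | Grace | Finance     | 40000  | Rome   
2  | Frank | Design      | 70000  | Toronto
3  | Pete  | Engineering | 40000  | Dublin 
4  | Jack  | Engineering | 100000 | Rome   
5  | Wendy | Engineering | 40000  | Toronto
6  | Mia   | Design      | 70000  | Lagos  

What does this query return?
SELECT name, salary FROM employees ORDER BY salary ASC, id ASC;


Sorting by salary ASC, then id ASC for ties

6 rows:
Grace, 40000
Pete, 40000
Wendy, 40000
Frank, 70000
Mia, 70000
Jack, 100000


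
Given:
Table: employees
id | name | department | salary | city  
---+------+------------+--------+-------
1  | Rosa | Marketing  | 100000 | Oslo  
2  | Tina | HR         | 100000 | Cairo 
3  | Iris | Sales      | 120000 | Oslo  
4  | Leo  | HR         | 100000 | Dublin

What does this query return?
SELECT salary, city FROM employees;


Projecting columns: salary, city

4 rows:
100000, Oslo
100000, Cairo
120000, Oslo
100000, Dublin


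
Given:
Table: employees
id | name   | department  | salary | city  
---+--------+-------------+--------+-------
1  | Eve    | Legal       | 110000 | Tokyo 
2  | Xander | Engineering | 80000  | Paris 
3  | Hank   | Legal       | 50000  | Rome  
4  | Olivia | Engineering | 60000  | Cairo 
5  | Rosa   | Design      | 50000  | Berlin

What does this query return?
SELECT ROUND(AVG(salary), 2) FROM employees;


SUM(salary) = 350000
COUNT = 5
ROUND(AVG, 2) = ROUND(350000 / 5, 2) = 70000.0

70000.0


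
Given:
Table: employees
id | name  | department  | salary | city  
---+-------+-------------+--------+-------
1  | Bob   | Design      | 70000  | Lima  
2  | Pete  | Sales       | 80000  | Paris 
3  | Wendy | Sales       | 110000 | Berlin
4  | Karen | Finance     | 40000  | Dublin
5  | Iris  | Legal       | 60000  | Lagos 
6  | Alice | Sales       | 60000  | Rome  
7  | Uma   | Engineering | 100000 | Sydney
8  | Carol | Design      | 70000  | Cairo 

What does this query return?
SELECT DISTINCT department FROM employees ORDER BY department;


All 'department' values (row order): Design, Sales, Sales, Finance, Legal, Sales, Engineering, Design
Removing duplicates leaves 5 unique value(s).

5 values:
Design
Engineering
Finance
Legal
Sales


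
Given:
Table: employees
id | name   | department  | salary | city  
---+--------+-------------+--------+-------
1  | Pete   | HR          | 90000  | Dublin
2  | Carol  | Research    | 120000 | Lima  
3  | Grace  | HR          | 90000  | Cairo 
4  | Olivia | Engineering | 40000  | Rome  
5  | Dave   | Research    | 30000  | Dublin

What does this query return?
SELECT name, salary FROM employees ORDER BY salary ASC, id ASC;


Sorting by salary ASC, then id ASC for ties

5 rows:
Dave, 30000
Olivia, 40000
Pete, 90000
Grace, 90000
Carol, 120000


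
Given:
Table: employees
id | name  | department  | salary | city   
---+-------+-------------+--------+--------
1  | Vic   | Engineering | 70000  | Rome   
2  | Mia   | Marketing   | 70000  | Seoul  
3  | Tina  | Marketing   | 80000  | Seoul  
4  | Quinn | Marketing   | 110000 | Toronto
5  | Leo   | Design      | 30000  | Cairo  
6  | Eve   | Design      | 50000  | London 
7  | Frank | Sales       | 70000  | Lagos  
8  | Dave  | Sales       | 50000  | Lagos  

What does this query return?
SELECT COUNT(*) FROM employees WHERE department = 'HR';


Counting rows where department = 'HR'


0


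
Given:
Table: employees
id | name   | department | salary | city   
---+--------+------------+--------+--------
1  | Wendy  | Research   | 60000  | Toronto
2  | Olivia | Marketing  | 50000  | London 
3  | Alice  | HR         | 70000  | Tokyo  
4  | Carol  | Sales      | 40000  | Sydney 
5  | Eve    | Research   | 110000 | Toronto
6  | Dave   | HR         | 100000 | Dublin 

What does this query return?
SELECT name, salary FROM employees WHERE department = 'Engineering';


Filtering: department = 'Engineering'
Matching rows: 0

Empty result set (0 rows)


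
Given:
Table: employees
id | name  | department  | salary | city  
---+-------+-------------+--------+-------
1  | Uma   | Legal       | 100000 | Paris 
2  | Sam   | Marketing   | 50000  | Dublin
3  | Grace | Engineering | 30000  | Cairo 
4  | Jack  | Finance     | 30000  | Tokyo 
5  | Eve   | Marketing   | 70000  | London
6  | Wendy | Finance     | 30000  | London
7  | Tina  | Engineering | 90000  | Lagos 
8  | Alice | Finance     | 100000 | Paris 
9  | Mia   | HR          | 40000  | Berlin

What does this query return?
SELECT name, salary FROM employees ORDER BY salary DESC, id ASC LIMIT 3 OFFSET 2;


Sort by salary DESC (id ASC tiebreak), then skip 2 and take 3
Rows 3 through 5

3 rows:
Tina, 90000
Eve, 70000
Sam, 50000


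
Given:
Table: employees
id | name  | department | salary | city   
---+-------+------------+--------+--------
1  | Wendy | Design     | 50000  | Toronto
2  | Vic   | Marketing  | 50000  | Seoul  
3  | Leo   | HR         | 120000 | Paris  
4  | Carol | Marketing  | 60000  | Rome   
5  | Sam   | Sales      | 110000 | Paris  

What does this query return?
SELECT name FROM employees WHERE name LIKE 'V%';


LIKE 'V%' matches names starting with 'V'
Matching: 1

1 rows:
Vic


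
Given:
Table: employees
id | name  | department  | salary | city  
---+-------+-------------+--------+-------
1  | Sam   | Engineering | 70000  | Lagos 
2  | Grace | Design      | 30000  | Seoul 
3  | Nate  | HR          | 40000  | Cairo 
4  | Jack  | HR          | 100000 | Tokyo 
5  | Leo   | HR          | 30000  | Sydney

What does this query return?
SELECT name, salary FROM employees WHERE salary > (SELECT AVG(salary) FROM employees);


Subquery: AVG(salary) = 54000.0
Filtering: salary > 54000.0
  Sam (70000) -> MATCH
  Jack (100000) -> MATCH


2 rows:
Sam, 70000
Jack, 100000


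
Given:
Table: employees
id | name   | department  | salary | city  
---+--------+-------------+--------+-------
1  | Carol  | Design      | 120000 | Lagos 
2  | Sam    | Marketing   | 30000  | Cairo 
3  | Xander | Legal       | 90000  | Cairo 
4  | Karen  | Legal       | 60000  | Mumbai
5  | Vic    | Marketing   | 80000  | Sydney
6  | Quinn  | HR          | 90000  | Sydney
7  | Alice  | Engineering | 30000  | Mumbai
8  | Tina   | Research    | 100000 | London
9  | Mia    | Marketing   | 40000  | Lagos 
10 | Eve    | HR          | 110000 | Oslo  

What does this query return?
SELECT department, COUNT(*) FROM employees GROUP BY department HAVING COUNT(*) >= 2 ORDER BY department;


Groups with count >= 2:
  HR: 2 -> PASS
  Legal: 2 -> PASS
  Marketing: 3 -> PASS
  Design: 1 -> filtered out
  Engineering: 1 -> filtered out
  Research: 1 -> filtered out


3 groups:
HR, 2
Legal, 2
Marketing, 3


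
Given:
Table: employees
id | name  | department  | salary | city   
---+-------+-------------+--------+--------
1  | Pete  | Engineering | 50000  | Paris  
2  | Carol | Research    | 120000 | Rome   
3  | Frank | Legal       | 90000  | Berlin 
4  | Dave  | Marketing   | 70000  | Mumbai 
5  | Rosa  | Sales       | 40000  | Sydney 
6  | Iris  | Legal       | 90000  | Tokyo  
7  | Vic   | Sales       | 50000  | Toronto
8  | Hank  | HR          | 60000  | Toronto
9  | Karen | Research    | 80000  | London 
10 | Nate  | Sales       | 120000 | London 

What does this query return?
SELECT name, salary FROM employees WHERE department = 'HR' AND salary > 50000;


Filtering: department = 'HR' AND salary > 50000
Matching: 1 rows

1 rows:
Hank, 60000


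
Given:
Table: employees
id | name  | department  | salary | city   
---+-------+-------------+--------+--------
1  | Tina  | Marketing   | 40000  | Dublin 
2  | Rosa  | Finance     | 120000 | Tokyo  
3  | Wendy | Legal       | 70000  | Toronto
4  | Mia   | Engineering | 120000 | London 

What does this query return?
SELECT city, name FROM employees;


Projecting columns: city, name

4 rows:
Dublin, Tina
Tokyo, Rosa
Toronto, Wendy
London, Mia


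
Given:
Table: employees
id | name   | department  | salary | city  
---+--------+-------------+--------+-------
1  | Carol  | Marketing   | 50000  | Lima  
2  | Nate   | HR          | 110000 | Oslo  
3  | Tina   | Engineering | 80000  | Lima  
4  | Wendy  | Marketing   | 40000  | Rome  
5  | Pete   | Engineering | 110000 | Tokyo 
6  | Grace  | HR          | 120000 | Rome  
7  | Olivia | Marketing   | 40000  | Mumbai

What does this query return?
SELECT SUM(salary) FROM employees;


SUM(salary) = 50000 + 110000 + 80000 + 40000 + 110000 + 120000 + 40000 = 550000

550000


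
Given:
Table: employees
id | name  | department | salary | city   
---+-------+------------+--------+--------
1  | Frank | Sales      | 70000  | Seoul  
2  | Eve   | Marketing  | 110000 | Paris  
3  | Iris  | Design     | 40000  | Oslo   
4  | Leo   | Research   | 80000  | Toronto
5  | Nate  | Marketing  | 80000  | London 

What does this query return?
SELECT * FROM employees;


SELECT * returns all 5 rows with all columns

5 rows:
1, Frank, Sales, 70000, Seoul
2, Eve, Marketing, 110000, Paris
3, Iris, Design, 40000, Oslo
4, Leo, Research, 80000, Toronto
5, Nate, Marketing, 80000, London


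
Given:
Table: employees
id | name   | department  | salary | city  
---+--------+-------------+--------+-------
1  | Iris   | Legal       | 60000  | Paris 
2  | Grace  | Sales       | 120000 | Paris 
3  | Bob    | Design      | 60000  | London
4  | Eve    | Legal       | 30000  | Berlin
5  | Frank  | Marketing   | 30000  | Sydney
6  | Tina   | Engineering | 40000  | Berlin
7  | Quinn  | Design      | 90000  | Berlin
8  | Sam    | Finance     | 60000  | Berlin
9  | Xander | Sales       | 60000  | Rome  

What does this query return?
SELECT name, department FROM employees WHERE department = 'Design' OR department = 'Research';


Filtering: department = 'Design' OR 'Research'
Matching: 2 rows

2 rows:
Bob, Design
Quinn, Design


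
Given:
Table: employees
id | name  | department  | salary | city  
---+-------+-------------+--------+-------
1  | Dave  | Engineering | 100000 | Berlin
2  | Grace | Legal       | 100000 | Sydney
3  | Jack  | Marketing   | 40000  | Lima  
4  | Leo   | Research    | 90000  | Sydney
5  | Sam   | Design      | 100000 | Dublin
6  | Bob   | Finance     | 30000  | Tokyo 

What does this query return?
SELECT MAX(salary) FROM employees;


Salaries: 100000, 100000, 40000, 90000, 100000, 30000
MAX = 100000

100000


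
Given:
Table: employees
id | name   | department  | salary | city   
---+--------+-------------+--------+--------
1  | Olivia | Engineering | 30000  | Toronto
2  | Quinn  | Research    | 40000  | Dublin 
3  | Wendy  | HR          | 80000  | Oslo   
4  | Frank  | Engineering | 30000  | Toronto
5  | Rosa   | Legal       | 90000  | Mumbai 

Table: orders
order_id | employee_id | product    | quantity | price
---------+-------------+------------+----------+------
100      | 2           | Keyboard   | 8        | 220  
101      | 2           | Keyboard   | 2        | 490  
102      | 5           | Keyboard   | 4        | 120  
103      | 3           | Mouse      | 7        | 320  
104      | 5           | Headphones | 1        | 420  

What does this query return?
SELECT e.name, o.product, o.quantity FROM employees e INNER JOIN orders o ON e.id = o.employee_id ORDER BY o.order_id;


Joining employees.id = orders.employee_id:
  employee Quinn (id=2) -> order Keyboard
  employee Quinn (id=2) -> order Keyboard
  employee Rosa (id=5) -> order Keyboard
  employee Wendy (id=3) -> order Mouse
  employee Rosa (id=5) -> order Headphones


5 rows:
Quinn, Keyboard, 8
Quinn, Keyboard, 2
Rosa, Keyboard, 4
Wendy, Mouse, 7
Rosa, Headphones, 1


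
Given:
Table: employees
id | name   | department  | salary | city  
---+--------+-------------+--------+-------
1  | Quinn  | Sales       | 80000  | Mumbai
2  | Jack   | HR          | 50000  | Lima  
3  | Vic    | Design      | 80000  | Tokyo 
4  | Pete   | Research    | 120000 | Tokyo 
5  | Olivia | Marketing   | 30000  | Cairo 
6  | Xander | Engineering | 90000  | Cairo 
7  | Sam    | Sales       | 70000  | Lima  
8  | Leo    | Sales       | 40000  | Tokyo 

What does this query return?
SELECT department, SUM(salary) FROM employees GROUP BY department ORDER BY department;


Summing salary within each department:
  Design: 80000 = 80000
  Engineering: 90000 = 90000
  HR: 50000 = 50000
  Marketing: 30000 = 30000
  Research: 120000 = 120000
  Sales: 80000 + 70000 + 40000 = 190000


6 groups:
Design, 80000
Engineering, 90000
HR, 50000
Marketing, 30000
Research, 120000
Sales, 190000


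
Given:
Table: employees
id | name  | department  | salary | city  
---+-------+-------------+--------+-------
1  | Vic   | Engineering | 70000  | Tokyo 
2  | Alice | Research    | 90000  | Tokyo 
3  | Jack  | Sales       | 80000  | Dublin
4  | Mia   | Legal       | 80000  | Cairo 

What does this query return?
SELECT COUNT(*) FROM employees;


COUNT(*) counts all rows

4


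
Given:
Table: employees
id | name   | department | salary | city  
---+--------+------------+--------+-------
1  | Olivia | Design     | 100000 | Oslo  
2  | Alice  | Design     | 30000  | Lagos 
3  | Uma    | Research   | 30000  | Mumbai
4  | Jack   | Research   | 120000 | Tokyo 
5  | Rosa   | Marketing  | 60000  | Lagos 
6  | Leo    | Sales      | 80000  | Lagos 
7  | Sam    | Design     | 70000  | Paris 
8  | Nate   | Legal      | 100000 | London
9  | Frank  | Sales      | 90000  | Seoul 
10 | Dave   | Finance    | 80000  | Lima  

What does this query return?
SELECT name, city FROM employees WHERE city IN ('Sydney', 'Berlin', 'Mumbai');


Filtering: city IN ('Sydney', 'Berlin', 'Mumbai')
Matching: 1 rows

1 rows:
Uma, Mumbai


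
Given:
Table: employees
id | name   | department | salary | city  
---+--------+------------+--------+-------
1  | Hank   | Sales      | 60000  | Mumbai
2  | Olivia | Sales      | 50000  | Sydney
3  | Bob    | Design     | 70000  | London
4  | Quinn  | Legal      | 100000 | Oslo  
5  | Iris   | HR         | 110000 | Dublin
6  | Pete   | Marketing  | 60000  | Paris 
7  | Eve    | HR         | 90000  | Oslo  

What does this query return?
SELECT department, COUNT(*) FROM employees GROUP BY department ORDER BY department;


Assigning each row to its department group:
  Hank -> Sales
  Olivia -> Sales
  Bob -> Design
  Quinn -> Legal
  Iris -> HR
  Pete -> Marketing
  Eve -> HR


5 groups:
Design, 1
HR, 2
Legal, 1
Marketing, 1
Sales, 2


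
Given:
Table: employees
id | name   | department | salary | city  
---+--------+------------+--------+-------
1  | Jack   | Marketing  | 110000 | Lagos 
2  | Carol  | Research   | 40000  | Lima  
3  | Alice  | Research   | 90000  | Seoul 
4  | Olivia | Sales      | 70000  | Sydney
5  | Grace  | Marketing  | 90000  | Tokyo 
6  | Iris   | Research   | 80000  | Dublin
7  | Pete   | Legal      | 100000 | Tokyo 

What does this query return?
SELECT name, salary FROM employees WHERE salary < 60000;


Filtering: salary < 60000
Matching: 1 rows

1 rows:
Carol, 40000


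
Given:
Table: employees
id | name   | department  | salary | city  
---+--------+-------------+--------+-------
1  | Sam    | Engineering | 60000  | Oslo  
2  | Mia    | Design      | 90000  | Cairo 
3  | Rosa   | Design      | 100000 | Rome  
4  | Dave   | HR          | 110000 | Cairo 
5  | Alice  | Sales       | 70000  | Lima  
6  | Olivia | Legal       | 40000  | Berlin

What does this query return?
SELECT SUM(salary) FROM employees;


SUM(salary) = 60000 + 90000 + 100000 + 110000 + 70000 + 40000 = 470000

470000


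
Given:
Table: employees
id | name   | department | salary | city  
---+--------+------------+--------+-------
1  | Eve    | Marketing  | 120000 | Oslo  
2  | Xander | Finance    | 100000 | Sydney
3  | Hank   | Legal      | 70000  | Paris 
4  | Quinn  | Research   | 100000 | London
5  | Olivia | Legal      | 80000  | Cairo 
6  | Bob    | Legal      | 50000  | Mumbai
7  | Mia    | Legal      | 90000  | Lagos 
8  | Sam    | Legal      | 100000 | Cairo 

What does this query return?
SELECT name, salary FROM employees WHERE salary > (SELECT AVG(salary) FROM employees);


Subquery: AVG(salary) = 88750.0
Filtering: salary > 88750.0
  Eve (120000) -> MATCH
  Xander (100000) -> MATCH
  Quinn (100000) -> MATCH
  Mia (90000) -> MATCH
  Sam (100000) -> MATCH


5 rows:
Eve, 120000
Xander, 100000
Quinn, 100000
Mia, 90000
Sam, 100000


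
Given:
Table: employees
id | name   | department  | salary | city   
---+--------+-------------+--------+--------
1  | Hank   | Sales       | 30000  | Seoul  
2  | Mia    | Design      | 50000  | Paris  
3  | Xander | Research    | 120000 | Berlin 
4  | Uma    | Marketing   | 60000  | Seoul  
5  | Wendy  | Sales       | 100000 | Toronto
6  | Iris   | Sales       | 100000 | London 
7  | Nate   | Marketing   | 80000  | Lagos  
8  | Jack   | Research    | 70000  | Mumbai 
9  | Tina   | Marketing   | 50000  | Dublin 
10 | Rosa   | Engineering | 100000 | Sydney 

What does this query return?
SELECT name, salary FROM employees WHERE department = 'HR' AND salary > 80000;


Filtering: department = 'HR' AND salary > 80000
Matching: 0 rows

Empty result set (0 rows)


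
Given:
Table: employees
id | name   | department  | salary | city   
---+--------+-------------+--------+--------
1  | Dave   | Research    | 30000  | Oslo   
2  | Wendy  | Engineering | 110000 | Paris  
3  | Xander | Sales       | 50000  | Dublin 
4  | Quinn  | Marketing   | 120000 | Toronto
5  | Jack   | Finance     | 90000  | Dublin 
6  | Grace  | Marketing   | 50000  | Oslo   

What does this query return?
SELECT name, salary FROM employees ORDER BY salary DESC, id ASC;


Sorting by salary DESC, then id ASC for ties

6 rows:
Quinn, 120000
Wendy, 110000
Jack, 90000
Xander, 50000
Grace, 50000
Dave, 30000


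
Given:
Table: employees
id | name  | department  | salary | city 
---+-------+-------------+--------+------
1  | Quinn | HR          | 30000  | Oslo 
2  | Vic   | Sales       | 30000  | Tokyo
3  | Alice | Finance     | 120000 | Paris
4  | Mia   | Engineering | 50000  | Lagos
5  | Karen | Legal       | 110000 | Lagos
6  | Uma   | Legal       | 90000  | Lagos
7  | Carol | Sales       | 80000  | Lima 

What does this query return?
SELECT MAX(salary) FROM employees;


Salaries: 30000, 30000, 120000, 50000, 110000, 90000, 80000
MAX = 120000

120000
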